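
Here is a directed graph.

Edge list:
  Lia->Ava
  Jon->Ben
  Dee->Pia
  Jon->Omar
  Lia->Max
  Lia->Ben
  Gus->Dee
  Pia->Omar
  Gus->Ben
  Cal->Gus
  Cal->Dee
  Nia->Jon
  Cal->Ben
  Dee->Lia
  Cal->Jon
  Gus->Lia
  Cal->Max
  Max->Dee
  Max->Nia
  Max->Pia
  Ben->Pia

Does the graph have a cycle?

Yes

DFS with white/gray/black marking, starting from Omar:
Omar gray
Omar black
Dee gray
  Lia gray
    Ava gray
    Ava black
    Max gray
      Nia gray
        Jon gray
          Ben gray
            Pia gray
              Pia→Omar: Omar black — skip
            Pia black
          Ben black
          Jon→Omar: Omar black — skip
        Jon black
      Nia black
      Max→Pia: Pia black — skip
      Max→Dee: Dee is gray → back edge
Back edge found, so a cycle exists: Dee → Lia → Max → Dee.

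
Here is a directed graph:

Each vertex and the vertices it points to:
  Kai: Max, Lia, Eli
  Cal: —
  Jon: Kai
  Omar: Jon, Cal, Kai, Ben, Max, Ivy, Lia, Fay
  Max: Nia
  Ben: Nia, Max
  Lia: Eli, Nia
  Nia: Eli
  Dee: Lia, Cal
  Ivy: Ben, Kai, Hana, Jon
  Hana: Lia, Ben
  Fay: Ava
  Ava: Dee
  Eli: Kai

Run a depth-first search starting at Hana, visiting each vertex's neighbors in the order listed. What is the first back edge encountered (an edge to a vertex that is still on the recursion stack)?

Nia->Eli

DFS from Hana (visiting each vertex's neighbors in the order listed); mark gray on enter, black on exit:
Hana gray
  Lia gray
    Eli gray
      Kai gray
        Max gray
          Nia gray
            Nia→Eli: Eli is gray → back edge
First back edge: Nia → Eli.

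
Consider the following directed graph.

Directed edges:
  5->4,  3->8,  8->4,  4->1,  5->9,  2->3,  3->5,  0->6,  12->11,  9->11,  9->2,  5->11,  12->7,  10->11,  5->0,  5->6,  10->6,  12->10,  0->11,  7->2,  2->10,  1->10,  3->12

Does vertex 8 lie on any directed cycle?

No

8 lies on a cycle iff there is a path from 8 back to itself.
Exploring from 8, it never reaches itself; equivalently, its strongly connected component is a singleton.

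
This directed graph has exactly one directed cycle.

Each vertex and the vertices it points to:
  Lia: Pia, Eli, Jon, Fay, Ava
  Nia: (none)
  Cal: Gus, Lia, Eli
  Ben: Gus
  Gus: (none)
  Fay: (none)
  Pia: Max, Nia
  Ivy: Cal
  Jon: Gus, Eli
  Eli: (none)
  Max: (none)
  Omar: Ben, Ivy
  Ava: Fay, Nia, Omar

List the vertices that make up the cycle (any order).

DFS with gray/black marking from Ivy:
Ivy gray
  Cal gray
    Gus gray
    Gus black
    Lia gray
      Pia gray
        Max gray
        Max black
        Nia gray
        Nia black
      Pia black
      Eli gray
      Eli black
      Jon gray
        Jon→Gus: Gus black — skip
        Jon→Eli: Eli black — skip
      Jon black
      Fay gray
      Fay black
      Ava gray
        Ava→Fay: Fay black — skip
        Ava→Nia: Nia black — skip
        Omar gray
          Ben gray
            Ben→Gus: Gus black — skip
          Ben black
          Omar→Ivy: Ivy is gray → back edge
Back edge closes the cycle Ivy → Cal → Lia → Ava → Omar → Ivy; its vertices are {Ava, Cal, Ivy, Lia, Omar}.

Ava, Cal, Ivy, Lia, Omar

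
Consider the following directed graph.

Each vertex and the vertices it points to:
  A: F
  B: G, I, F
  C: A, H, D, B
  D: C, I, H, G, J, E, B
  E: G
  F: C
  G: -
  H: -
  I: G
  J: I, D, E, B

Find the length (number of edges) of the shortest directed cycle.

2

For each vertex v, BFS finds the shortest path from v back to v.
The shortest such closed walk is J → D → J, length 2.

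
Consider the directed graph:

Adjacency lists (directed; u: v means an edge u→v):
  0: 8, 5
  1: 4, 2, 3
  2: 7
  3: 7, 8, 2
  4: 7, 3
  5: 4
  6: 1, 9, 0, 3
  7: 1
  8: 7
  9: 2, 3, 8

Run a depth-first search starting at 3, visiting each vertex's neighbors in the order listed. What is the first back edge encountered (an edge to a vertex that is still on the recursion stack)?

4→7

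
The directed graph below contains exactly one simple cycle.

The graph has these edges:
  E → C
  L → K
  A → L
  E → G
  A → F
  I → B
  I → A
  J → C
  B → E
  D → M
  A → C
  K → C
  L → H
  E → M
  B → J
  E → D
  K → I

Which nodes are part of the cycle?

A, I, K, L

DFS with gray/black marking from I:
I gray
  A gray
    L gray
      K gray
        C gray
        C black
        K→I: I is gray → back edge
Back edge closes the cycle I → A → L → K → I; its vertices are {A, I, K, L}.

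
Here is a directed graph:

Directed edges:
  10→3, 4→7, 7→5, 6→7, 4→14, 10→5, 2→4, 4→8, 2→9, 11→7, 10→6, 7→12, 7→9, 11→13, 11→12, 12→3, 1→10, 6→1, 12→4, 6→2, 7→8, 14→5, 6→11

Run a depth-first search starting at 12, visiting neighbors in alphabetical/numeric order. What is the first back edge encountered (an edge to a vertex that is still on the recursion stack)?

DFS from 12 (visiting neighbors in alphabetical/numeric order); mark gray on enter, black on exit:
12 gray
  3 gray
  3 black
  4 gray
    7 gray
      5 gray
      5 black
      8 gray
      8 black
      9 gray
      9 black
      7→12: 12 is gray → back edge
First back edge: 7 → 12.

7→12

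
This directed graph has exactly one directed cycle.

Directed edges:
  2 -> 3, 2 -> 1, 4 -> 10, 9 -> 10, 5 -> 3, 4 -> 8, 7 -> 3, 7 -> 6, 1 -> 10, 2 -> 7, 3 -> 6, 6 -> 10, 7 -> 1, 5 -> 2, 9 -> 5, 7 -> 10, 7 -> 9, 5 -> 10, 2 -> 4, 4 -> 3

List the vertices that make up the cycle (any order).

2, 5, 7, 9

DFS with gray/black marking from 9:
9 gray
  10 gray
  10 black
  5 gray
    5→10: 10 black — skip
    3 gray
      6 gray
        6→10: 10 black — skip
      6 black
    3 black
    2 gray
      2→3: 3 black — skip
      7 gray
        7→6: 6 black — skip
        1 gray
          1→10: 10 black — skip
        1 black
        7→10: 10 black — skip
        7→3: 3 black — skip
        7→9: 9 is gray → back edge
Back edge closes the cycle 9 → 5 → 2 → 7 → 9; its vertices are {2, 5, 7, 9}.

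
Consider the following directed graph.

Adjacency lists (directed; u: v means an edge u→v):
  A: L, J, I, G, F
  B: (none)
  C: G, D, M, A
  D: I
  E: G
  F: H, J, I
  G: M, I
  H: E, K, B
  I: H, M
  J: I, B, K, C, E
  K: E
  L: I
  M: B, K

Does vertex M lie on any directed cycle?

Yes

M is on a cycle iff M can reach itself via ≥1 edge.
M → K → E → G → M — yes.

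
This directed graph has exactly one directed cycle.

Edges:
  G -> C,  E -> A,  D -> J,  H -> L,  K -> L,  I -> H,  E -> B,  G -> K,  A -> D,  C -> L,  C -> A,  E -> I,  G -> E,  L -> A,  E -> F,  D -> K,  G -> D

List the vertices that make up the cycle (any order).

DFS with gray/black marking from A:
A gray
  D gray
    K gray
      L gray
        L→A: A is gray → back edge
Back edge closes the cycle A → D → K → L → A; its vertices are {A, D, K, L}.

A, D, K, L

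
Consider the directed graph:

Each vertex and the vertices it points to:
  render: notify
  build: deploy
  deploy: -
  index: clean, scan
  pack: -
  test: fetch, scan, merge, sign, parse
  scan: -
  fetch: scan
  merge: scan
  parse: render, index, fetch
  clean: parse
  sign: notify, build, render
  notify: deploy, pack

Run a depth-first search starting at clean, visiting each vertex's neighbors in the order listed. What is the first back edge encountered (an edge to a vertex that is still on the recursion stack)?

index→clean

DFS from clean (visiting each vertex's neighbors in the order listed); mark gray on enter, black on exit:
clean gray
  parse gray
    render gray
      notify gray
        deploy gray
        deploy black
        pack gray
        pack black
      notify black
    render black
    index gray
      index→clean: clean is gray → back edge
First back edge: index → clean.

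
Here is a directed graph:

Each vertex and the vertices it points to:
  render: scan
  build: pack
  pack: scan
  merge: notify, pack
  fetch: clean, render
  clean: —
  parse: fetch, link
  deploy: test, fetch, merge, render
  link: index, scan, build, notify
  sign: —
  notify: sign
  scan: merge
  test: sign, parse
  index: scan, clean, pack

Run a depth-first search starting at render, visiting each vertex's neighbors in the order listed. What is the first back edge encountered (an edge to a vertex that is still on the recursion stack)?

pack->scan

DFS from render (visiting each vertex's neighbors in the order listed); mark gray on enter, black on exit:
render gray
  scan gray
    merge gray
      notify gray
        sign gray
        sign black
      notify black
      pack gray
        pack→scan: scan is gray → back edge
First back edge: pack → scan.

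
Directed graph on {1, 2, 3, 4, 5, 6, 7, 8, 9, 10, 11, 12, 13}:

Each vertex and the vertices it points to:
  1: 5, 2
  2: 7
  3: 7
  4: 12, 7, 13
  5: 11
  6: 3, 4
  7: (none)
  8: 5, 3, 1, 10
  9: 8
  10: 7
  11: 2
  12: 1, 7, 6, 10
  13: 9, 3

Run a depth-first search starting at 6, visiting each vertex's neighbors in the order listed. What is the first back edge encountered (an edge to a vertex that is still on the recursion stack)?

12->6

DFS from 6 (visiting each vertex's neighbors in the order listed); mark gray on enter, black on exit:
6 gray
  3 gray
    7 gray
    7 black
  3 black
  4 gray
    12 gray
      1 gray
        5 gray
          11 gray
            2 gray
              2→7: 7 black — skip
            2 black
          11 black
        5 black
        1→2: 2 black — skip
      1 black
      12→7: 7 black — skip
      12→6: 6 is gray → back edge
First back edge: 12 → 6.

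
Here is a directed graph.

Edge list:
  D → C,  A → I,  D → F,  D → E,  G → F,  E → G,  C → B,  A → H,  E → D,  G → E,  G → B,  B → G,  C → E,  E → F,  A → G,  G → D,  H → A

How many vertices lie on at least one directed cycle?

A vertex is on a directed cycle iff it belongs to a strongly connected component of size ≥ 2 (or has a self-loop).
The vertices on cycles are {A, B, C, D, E, G, H} — 7 in total.

7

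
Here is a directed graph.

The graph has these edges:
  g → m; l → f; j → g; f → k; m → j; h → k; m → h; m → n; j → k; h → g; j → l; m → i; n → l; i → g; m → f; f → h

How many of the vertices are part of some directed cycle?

A vertex is on a directed cycle iff it belongs to a strongly connected component of size ≥ 2 (or has a self-loop).
The vertices on cycles are {f, g, h, i, j, l, m, n} — 8 in total.

8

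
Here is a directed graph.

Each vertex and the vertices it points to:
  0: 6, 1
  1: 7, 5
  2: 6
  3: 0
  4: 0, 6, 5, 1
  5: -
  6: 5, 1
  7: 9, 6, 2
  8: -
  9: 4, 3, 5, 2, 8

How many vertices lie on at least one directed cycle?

8

A vertex is on a directed cycle iff it belongs to a strongly connected component of size ≥ 2 (or has a self-loop).
The vertices on cycles are {0, 1, 2, 3, 4, 6, 7, 9} — 8 in total.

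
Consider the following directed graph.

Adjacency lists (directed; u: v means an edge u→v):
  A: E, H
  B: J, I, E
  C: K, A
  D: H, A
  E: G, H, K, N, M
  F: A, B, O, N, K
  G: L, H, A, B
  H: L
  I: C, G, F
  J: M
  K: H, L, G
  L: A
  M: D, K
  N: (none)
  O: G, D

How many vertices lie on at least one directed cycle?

14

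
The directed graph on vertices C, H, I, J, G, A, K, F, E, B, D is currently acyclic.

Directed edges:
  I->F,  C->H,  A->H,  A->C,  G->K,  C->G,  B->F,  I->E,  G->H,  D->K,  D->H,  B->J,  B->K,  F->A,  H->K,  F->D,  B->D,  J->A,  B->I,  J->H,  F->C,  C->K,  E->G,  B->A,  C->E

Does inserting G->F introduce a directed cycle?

Adding G→F creates a cycle iff F can already reach G.
Path from F: F → C → G.
So F → … → G → F is a cycle.

Yes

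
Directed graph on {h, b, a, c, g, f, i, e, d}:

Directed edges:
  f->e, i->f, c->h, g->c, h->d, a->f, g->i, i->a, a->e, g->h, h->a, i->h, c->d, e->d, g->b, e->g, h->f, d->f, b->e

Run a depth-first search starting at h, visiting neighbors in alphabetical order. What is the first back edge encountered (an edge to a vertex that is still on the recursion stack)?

f->e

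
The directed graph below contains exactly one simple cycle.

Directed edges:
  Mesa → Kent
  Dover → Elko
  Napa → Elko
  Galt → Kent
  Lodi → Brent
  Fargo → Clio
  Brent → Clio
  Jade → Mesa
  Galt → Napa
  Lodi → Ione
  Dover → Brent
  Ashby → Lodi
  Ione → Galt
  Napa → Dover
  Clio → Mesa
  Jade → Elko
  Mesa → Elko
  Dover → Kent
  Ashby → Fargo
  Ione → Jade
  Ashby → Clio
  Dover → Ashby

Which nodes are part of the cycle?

DFS with gray/black marking from Dover:
Dover gray
  Elko gray
  Elko black
  Brent gray
    Clio gray
      Mesa gray
        Mesa→Elko: Elko black — skip
        Kent gray
        Kent black
      Mesa black
    Clio black
  Brent black
  Ashby gray
    Lodi gray
      Ione gray
        Galt gray
          Galt→Kent: Kent black — skip
          Napa gray
            Napa→Dover: Dover is gray → back edge
Back edge closes the cycle Dover → Ashby → Lodi → Ione → Galt → Napa → Dover; its vertices are {Galt, Ione, Lodi, Napa, Ashby, Dover}.

Galt, Ione, Lodi, Napa, Ashby, Dover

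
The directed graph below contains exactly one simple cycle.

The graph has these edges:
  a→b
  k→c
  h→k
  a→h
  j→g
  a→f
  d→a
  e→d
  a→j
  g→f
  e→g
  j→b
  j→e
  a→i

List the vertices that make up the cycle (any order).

a, d, e, j

DFS with gray/black marking from a:
a gray
  h gray
    k gray
      c gray
      c black
    k black
  h black
  b gray
  b black
  i gray
  i black
  f gray
  f black
  j gray
    j→b: b black — skip
    e gray
      g gray
        g→f: f black — skip
      g black
      d gray
        d→a: a is gray → back edge
Back edge closes the cycle a → j → e → d → a; its vertices are {a, d, e, j}.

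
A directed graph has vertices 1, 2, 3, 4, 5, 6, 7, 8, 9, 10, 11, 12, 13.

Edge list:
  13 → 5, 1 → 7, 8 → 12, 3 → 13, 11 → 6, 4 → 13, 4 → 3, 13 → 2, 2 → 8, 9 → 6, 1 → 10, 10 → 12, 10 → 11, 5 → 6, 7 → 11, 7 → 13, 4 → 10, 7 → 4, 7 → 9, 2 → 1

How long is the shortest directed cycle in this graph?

For each vertex v, BFS finds the shortest path from v back to v.
The shortest such closed walk is 2 → 1 → 7 → 13 → 2, length 4.

4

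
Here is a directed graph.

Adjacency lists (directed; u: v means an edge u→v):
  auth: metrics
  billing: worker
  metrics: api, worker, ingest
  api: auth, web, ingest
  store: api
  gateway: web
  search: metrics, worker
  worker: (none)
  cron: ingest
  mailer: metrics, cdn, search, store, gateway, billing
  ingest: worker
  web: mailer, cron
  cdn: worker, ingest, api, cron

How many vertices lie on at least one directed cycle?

A vertex is on a directed cycle iff it belongs to a strongly connected component of size ≥ 2 (or has a self-loop).
The vertices on cycles are {api, cdn, web, auth, store, mailer, search, gateway, metrics} — 9 in total.

9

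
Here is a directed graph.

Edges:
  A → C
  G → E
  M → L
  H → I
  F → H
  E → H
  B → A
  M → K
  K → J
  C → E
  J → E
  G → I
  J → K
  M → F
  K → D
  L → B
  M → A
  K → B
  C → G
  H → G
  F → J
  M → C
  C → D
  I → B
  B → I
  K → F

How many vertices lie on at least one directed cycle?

A vertex is on a directed cycle iff it belongs to a strongly connected component of size ≥ 2 (or has a self-loop).
The vertices on cycles are {A, B, C, E, F, G, H, I, J, K} — 10 in total.

10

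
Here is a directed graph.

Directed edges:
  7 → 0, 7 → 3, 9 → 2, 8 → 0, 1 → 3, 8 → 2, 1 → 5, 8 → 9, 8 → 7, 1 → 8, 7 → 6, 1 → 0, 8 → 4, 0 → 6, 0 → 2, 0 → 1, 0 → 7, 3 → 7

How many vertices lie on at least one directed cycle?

5

A vertex is on a directed cycle iff it belongs to a strongly connected component of size ≥ 2 (or has a self-loop).
The vertices on cycles are {0, 1, 3, 7, 8} — 5 in total.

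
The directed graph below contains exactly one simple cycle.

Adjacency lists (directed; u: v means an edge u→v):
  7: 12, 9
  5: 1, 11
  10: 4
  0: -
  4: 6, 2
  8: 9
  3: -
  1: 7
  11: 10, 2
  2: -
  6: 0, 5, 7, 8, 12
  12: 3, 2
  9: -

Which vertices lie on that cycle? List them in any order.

4, 5, 6, 10, 11

DFS with gray/black marking from 6:
6 gray
  0 gray
  0 black
  5 gray
    1 gray
      7 gray
        12 gray
          3 gray
          3 black
          2 gray
          2 black
        12 black
        9 gray
        9 black
      7 black
    1 black
    11 gray
      10 gray
        4 gray
          4→6: 6 is gray → back edge
Back edge closes the cycle 6 → 5 → 11 → 10 → 4 → 6; its vertices are {4, 5, 6, 10, 11}.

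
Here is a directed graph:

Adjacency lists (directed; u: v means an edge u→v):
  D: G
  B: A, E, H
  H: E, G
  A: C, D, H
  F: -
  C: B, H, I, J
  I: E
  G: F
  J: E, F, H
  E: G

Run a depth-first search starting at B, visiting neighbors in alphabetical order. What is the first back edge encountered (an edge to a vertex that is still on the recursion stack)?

C->B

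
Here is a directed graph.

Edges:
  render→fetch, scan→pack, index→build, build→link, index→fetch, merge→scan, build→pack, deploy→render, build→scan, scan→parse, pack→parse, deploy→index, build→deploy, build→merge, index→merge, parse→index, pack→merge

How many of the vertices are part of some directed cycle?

A vertex is on a directed cycle iff it belongs to a strongly connected component of size ≥ 2 (or has a self-loop).
The vertices on cycles are {pack, scan, build, index, merge, parse, deploy} — 7 in total.

7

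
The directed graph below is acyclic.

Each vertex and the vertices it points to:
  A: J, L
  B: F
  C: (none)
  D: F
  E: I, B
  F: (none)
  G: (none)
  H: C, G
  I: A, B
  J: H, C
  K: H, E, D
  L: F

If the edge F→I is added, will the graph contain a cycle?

Yes

Adding F→I creates a cycle iff I can already reach F.
Path from I: I → B → F.
So I → … → F → I is a cycle.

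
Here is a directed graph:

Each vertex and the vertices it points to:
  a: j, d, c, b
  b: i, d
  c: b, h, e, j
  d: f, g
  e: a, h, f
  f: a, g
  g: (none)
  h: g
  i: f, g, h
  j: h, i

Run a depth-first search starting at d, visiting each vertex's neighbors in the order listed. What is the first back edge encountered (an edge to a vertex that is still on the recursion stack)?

i→f

DFS from d (visiting each vertex's neighbors in the order listed); mark gray on enter, black on exit:
d gray
  f gray
    a gray
      j gray
        h gray
          g gray
          g black
        h black
        i gray
          i→f: f is gray → back edge
First back edge: i → f.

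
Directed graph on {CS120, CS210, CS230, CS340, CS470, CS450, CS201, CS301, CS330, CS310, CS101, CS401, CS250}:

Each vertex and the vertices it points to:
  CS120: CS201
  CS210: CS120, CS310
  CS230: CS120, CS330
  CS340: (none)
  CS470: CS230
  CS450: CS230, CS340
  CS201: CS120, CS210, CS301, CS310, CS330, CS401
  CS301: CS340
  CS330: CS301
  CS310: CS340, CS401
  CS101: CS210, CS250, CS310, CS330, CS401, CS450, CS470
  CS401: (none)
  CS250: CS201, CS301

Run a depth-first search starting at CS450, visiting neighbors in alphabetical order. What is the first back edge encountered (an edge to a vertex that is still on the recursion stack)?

DFS from CS450 (visiting neighbors in alphabetical order); mark gray on enter, black on exit:
CS450 gray
  CS230 gray
    CS120 gray
      CS201 gray
        CS201→CS120: CS120 is gray → back edge
First back edge: CS201 → CS120.

CS201→CS120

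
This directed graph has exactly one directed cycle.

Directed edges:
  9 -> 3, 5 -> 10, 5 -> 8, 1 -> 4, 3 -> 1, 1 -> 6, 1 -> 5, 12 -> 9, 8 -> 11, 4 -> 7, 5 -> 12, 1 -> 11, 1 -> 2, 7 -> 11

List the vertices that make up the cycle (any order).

1, 3, 5, 9, 12

DFS with gray/black marking from 1:
1 gray
  6 gray
  6 black
  5 gray
    10 gray
    10 black
    12 gray
      9 gray
        3 gray
          3→1: 1 is gray → back edge
Back edge closes the cycle 1 → 5 → 12 → 9 → 3 → 1; its vertices are {1, 3, 5, 9, 12}.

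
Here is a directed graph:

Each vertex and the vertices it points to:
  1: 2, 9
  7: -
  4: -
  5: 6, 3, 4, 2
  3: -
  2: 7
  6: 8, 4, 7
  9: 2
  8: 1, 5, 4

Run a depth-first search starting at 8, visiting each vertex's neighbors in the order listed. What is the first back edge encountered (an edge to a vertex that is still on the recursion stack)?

DFS from 8 (visiting each vertex's neighbors in the order listed); mark gray on enter, black on exit:
8 gray
  1 gray
    2 gray
      7 gray
      7 black
    2 black
    9 gray
      9→2: 2 black — skip
    9 black
  1 black
  5 gray
    6 gray
      6→8: 8 is gray → back edge
First back edge: 6 → 8.

6→8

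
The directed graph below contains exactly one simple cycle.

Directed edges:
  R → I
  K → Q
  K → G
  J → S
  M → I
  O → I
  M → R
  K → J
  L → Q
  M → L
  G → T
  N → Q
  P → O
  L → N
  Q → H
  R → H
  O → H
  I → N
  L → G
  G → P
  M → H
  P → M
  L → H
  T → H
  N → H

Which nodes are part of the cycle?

DFS with gray/black marking from G:
G gray
  P gray
    O gray
      I gray
        N gray
          Q gray
            H gray
            H black
          Q black
          N→H: H black — skip
        N black
      I black
      O→H: H black — skip
    O black
    M gray
      M→H: H black — skip
      L gray
        L→G: G is gray → back edge
Back edge closes the cycle G → P → M → L → G; its vertices are {G, L, M, P}.

G, L, M, P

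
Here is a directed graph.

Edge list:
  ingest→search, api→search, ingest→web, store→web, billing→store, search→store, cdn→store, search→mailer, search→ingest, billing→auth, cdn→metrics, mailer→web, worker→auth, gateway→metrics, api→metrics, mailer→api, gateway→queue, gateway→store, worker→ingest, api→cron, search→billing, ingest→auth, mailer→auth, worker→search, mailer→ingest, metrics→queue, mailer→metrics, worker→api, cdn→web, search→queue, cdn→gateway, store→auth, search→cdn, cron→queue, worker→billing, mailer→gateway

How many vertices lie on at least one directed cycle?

4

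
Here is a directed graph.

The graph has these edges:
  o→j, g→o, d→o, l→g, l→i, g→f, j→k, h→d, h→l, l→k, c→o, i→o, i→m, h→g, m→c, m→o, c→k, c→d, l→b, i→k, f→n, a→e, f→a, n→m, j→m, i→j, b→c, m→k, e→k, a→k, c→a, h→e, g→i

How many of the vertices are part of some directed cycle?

5

A vertex is on a directed cycle iff it belongs to a strongly connected component of size ≥ 2 (or has a self-loop).
The vertices on cycles are {c, d, j, m, o} — 5 in total.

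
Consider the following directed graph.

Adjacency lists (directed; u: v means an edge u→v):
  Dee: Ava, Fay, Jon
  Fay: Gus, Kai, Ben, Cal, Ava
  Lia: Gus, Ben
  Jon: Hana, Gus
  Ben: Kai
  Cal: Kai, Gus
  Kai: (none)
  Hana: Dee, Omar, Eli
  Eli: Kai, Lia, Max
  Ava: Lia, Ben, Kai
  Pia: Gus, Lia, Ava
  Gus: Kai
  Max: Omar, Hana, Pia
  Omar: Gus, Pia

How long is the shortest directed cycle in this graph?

For each vertex v, BFS finds the shortest path from v back to v.
The shortest such closed walk is Hana → Dee → Jon → Hana, length 3.

3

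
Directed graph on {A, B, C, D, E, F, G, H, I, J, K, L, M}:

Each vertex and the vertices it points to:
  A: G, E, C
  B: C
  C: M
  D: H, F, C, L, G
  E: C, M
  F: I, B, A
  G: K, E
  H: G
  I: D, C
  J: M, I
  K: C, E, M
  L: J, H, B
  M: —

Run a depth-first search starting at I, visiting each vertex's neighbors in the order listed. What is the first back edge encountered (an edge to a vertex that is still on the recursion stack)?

F->I

DFS from I (visiting each vertex's neighbors in the order listed); mark gray on enter, black on exit:
I gray
  D gray
    H gray
      G gray
        K gray
          C gray
            M gray
            M black
          C black
          E gray
            E→C: C black — skip
            E→M: M black — skip
          E black
          K→M: M black — skip
        K black
        G→E: E black — skip
      G black
    H black
    F gray
      F→I: I is gray → back edge
First back edge: F → I.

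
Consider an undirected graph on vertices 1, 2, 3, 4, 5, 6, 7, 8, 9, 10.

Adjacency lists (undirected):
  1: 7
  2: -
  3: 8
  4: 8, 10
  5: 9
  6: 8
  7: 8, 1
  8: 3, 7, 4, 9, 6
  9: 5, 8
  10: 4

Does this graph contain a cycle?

No

DFS, tracking each vertex's parent; an edge to a visited non-parent vertex closes a cycle.
Start from 2:
visit 2 (parent –)
visit 1 (parent –)
  visit 7 (parent 1)
    visit 8 (parent 7)
      visit 3 (parent 8)
        3–8: parent, skip
      8–7: parent, skip
      visit 4 (parent 8)
        4–8: parent, skip
        visit 10 (parent 4)
          10–4: parent, skip
      visit 9 (parent 8)
        visit 5 (parent 9)
          5–9: parent, skip
        9–8: parent, skip
      visit 6 (parent 8)
        6–8: parent, skip
    7–1: parent, skip
No non-parent visited neighbor found — the graph is a forest.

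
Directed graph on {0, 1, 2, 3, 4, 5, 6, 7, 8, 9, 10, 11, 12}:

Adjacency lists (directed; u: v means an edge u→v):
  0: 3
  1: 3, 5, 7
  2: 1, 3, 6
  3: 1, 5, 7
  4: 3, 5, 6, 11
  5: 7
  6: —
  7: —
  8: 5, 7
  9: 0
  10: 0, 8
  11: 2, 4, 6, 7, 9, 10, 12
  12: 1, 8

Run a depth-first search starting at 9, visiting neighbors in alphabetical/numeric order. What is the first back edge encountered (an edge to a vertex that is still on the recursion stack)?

DFS from 9 (visiting neighbors in alphabetical/numeric order); mark gray on enter, black on exit:
9 gray
  0 gray
    3 gray
      1 gray
        1→3: 3 is gray → back edge
First back edge: 1 → 3.

1->3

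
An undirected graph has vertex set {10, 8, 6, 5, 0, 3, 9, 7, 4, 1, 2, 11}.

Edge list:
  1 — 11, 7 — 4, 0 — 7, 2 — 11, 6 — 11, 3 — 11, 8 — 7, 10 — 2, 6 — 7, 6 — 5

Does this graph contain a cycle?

No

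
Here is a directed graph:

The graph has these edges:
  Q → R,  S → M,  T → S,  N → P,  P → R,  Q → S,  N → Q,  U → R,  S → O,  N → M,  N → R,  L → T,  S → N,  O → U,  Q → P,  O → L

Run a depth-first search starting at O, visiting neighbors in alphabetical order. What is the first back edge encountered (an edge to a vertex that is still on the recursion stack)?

DFS from O (visiting neighbors in alphabetical order); mark gray on enter, black on exit:
O gray
  L gray
    T gray
      S gray
        M gray
        M black
        N gray
          N→M: M black — skip
          P gray
            R gray
            R black
          P black
          Q gray
            Q→P: P black — skip
            Q→R: R black — skip
            Q→S: S is gray → back edge
First back edge: Q → S.

Q->S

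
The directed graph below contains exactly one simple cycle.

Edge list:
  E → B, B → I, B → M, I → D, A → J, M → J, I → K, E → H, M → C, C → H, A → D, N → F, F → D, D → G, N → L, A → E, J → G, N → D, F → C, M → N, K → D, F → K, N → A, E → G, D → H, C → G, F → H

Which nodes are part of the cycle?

DFS with gray/black marking from B:
B gray
  M gray
    J gray
      G gray
      G black
    J black
    C gray
      C→G: G black — skip
      H gray
      H black
    C black
    N gray
      A gray
        D gray
          D→H: H black — skip
          D→G: G black — skip
        D black
        E gray
          E→G: G black — skip
          E→B: B is gray → back edge
Back edge closes the cycle B → M → N → A → E → B; its vertices are {A, B, E, M, N}.

A, B, E, M, N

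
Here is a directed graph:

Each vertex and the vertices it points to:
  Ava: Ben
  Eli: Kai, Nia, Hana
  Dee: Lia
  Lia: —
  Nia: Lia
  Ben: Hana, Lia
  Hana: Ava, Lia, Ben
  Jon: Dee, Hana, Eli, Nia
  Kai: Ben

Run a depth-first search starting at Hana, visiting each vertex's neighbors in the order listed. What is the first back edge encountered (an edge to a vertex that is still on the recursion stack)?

Ben->Hana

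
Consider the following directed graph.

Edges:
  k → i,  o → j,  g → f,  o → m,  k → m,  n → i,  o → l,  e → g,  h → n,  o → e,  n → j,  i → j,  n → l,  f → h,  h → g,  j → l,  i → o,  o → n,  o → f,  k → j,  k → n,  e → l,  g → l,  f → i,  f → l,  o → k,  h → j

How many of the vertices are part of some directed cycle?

A vertex is on a directed cycle iff it belongs to a strongly connected component of size ≥ 2 (or has a self-loop).
The vertices on cycles are {e, f, g, h, i, k, n, o} — 8 in total.

8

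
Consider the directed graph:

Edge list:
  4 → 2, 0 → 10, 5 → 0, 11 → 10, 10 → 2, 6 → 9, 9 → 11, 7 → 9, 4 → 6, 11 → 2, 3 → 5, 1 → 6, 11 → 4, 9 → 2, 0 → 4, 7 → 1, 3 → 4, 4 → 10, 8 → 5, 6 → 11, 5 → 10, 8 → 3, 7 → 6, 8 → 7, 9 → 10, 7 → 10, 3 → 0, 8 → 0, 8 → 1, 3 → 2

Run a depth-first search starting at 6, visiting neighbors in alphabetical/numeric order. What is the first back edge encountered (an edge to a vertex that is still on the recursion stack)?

4->6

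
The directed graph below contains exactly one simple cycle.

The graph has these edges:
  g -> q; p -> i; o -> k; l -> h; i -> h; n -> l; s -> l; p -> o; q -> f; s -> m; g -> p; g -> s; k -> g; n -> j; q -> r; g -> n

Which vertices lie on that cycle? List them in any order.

DFS with gray/black marking from g:
g gray
  n gray
    l gray
      h gray
      h black
    l black
    j gray
    j black
  n black
  q gray
    r gray
    r black
    f gray
    f black
  q black
  s gray
    s→l: l black — skip
    m gray
    m black
  s black
  p gray
    i gray
      i→h: h black — skip
    i black
    o gray
      k gray
        k→g: g is gray → back edge
Back edge closes the cycle g → p → o → k → g; its vertices are {g, k, o, p}.

g, k, o, p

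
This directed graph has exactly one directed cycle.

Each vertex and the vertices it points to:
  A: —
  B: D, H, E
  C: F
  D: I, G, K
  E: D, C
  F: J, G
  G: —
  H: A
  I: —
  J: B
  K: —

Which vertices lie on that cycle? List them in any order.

B, C, E, F, J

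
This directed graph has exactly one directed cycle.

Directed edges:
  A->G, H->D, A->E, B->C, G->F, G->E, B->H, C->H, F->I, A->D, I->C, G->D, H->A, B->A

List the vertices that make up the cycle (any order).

A, C, F, G, H, I

DFS with gray/black marking from H:
H gray
  D gray
  D black
  A gray
    G gray
      G→D: D black — skip
      F gray
        I gray
          C gray
            C→H: H is gray → back edge
Back edge closes the cycle H → A → G → F → I → C → H; its vertices are {A, C, F, G, H, I}.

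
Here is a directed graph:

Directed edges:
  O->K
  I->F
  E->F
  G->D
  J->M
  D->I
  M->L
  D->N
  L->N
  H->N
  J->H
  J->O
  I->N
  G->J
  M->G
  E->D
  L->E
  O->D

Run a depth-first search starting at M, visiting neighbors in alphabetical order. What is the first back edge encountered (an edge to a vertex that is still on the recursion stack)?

DFS from M (visiting neighbors in alphabetical order); mark gray on enter, black on exit:
M gray
  G gray
    D gray
      I gray
        F gray
        F black
        N gray
        N black
      I black
      D→N: N black — skip
    D black
    J gray
      H gray
        H→N: N black — skip
      H black
      J→M: M is gray → back edge
First back edge: J → M.

J->M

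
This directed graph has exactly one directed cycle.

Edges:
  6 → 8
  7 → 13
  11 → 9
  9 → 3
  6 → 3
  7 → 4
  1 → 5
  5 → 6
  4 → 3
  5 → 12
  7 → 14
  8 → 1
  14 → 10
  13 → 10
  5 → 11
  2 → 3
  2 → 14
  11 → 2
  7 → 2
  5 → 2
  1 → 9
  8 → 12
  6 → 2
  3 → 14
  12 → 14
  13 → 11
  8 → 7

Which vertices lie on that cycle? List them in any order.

DFS with gray/black marking from 8:
8 gray
  7 gray
    4 gray
      3 gray
        14 gray
          10 gray
          10 black
        14 black
      3 black
    4 black
    13 gray
      11 gray
        2 gray
          2→14: 14 black — skip
          2→3: 3 black — skip
        2 black
        9 gray
          9→3: 3 black — skip
        9 black
      11 black
      13→10: 10 black — skip
    13 black
    7→2: 2 black — skip
    7→14: 14 black — skip
  7 black
  12 gray
    12→14: 14 black — skip
  12 black
  1 gray
    5 gray
      5→2: 2 black — skip
      5→11: 11 black — skip
      5→12: 12 black — skip
      6 gray
        6→3: 3 black — skip
        6→2: 2 black — skip
        6→8: 8 is gray → back edge
Back edge closes the cycle 8 → 1 → 5 → 6 → 8; its vertices are {1, 5, 6, 8}.

1, 5, 6, 8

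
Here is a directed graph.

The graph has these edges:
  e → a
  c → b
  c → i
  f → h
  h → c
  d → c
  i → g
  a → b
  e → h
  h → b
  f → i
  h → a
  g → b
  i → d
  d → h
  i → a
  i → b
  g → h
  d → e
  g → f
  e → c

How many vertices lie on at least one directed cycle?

7

A vertex is on a directed cycle iff it belongs to a strongly connected component of size ≥ 2 (or has a self-loop).
The vertices on cycles are {c, d, e, f, g, h, i} — 7 in total.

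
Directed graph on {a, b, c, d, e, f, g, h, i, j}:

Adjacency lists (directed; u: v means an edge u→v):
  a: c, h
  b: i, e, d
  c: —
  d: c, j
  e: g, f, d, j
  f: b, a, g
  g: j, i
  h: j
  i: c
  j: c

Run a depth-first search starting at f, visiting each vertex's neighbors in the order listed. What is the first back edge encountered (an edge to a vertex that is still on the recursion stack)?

DFS from f (visiting each vertex's neighbors in the order listed); mark gray on enter, black on exit:
f gray
  b gray
    i gray
      c gray
      c black
    i black
    e gray
      g gray
        j gray
          j→c: c black — skip
        j black
        g→i: i black — skip
      g black
      e→f: f is gray → back edge
First back edge: e → f.

e→f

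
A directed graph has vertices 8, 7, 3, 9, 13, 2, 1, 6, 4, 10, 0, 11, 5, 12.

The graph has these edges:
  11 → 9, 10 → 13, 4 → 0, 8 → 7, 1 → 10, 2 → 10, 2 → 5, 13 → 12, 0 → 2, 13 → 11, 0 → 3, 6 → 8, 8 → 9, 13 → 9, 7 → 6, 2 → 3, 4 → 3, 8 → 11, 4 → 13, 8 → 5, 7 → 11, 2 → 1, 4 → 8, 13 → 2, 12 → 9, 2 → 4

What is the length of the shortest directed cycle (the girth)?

3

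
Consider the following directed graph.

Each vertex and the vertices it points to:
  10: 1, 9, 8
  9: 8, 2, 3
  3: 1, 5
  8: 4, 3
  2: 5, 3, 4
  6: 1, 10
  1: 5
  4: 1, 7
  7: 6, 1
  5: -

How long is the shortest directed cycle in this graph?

5

For each vertex v, BFS finds the shortest path from v back to v.
The shortest such closed walk is 10 → 8 → 4 → 7 → 6 → 10, length 5.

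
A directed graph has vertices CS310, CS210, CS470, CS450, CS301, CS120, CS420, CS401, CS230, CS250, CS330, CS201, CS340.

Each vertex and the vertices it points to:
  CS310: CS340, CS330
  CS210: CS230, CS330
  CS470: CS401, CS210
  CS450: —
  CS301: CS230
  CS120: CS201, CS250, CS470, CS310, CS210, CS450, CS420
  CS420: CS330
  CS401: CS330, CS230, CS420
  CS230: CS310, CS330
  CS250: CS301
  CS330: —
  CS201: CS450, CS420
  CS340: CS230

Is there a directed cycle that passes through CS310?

Yes

CS310 is on a cycle iff CS310 can reach itself via ≥1 edge.
CS310 → CS340 → CS230 → CS310 — yes.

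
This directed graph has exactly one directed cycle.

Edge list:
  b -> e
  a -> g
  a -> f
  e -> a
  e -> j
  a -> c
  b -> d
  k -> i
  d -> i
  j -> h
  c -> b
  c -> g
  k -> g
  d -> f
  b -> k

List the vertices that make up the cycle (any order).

DFS with gray/black marking from b:
b gray
  d gray
    i gray
    i black
    f gray
    f black
  d black
  k gray
    k→i: i black — skip
    g gray
    g black
  k black
  e gray
    a gray
      a→f: f black — skip
      a→g: g black — skip
      c gray
        c→b: b is gray → back edge
Back edge closes the cycle b → e → a → c → b; its vertices are {a, b, c, e}.

a, b, c, e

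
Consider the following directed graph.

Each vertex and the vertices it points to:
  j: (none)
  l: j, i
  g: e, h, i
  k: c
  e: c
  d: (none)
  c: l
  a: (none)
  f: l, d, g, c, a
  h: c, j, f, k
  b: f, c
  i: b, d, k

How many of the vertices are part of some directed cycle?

A vertex is on a directed cycle iff it belongs to a strongly connected component of size ≥ 2 (or has a self-loop).
The vertices on cycles are {b, c, e, f, g, h, i, k, l} — 9 in total.

9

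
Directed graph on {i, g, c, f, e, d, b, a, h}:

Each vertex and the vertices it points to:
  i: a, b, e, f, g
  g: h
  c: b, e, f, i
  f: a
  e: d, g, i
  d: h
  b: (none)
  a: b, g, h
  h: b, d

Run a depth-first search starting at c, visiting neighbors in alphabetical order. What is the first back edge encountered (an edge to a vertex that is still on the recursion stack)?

DFS from c (visiting neighbors in alphabetical order); mark gray on enter, black on exit:
c gray
  b gray
  b black
  e gray
    d gray
      h gray
        h→b: b black — skip
        h→d: d is gray → back edge
First back edge: h → d.

h→d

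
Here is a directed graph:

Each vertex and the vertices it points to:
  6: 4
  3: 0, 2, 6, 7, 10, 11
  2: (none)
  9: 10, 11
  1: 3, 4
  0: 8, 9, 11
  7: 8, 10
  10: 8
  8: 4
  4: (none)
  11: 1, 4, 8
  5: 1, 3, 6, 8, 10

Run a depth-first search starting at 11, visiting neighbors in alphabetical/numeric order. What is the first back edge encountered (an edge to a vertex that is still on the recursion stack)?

DFS from 11 (visiting neighbors in alphabetical/numeric order); mark gray on enter, black on exit:
11 gray
  1 gray
    3 gray
      0 gray
        8 gray
          4 gray
          4 black
        8 black
        9 gray
          10 gray
            10→8: 8 black — skip
          10 black
          9→11: 11 is gray → back edge
First back edge: 9 → 11.

9→11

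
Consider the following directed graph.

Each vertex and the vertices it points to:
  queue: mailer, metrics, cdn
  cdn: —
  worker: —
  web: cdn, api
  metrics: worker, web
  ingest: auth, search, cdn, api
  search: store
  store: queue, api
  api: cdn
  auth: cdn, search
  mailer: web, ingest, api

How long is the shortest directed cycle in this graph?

For each vertex v, BFS finds the shortest path from v back to v.
The shortest such closed walk is store → queue → mailer → ingest → search → store, length 5.

5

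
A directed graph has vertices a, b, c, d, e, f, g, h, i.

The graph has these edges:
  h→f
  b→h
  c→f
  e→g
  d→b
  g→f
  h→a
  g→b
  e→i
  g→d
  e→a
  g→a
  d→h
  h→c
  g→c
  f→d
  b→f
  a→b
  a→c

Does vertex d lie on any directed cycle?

Yes

d is on a cycle iff d can reach itself via ≥1 edge.
d → b → f → d — yes.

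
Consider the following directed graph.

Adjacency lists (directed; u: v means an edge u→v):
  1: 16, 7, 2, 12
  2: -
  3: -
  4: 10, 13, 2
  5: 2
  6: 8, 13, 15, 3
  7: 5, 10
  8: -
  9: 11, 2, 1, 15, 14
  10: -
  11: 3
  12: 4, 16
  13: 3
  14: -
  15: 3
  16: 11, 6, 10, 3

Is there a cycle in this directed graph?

DFS with white/gray/black marking, starting from 2:
2 gray
2 black
1 gray
  16 gray
    11 gray
      3 gray
      3 black
    11 black
    6 gray
      8 gray
      8 black
      13 gray
        13→3: 3 black — skip
      13 black
      15 gray
        15→3: 3 black — skip
      15 black
      6→3: 3 black — skip
    6 black
    10 gray
    10 black
    16→3: 3 black — skip
  16 black
  7 gray
    5 gray
      5→2: 2 black — skip
    5 black
    7→10: 10 black — skip
  7 black
  1→2: 2 black — skip
  12 gray
    4 gray
      4→10: 10 black — skip
      4→13: 13 black — skip
      4→2: 2 black — skip
    4 black
    12→16: 16 black — skip
  12 black
1 black
9 gray
  9→11: 11 black — skip
  9→2: 2 black — skip
  9→1: 1 black — skip
  9→15: 15 black — skip
  14 gray
  14 black
9 black
Every edge goes to a white or black vertex — no back edge, so the graph is acyclic.

No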